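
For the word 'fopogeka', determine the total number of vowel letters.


Scanning each character of 'fopogeka':
  Position 1: 'f' -> consonant (running count: 0)
  Position 2: 'o' -> vowel (running count: 1)
  Position 3: 'p' -> consonant (running count: 1)
  Position 4: 'o' -> vowel (running count: 2)
  Position 5: 'g' -> consonant (running count: 2)
  Position 6: 'e' -> vowel (running count: 3)
  Position 7: 'k' -> consonant (running count: 3)
  Position 8: 'a' -> vowel (running count: 4)
Total vowels: 4

4


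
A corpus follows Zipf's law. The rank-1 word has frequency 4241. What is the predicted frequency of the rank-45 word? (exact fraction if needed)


Zipf's law: freq(rank) = f1 / rank
f1 = 4241, rank = 45
freq = 4241 / 45
GCD(4241, 45) = 1
Simplified: 4241/45

4241/45


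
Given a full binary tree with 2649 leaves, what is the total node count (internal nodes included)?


Leaf nodes (terminals): 2649
Internal nodes = n - 1 = 2649 - 1 = 2648
Total = leaves + internal = 2649 + 2648 = 5297

5297


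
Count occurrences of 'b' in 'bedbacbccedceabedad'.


Scanning 'bedbacbccedceabedad' for 'b':
  Position 0: 'b' -> MATCH (count: 1)
  Position 3: 'b' -> MATCH (count: 2)
  Position 6: 'b' -> MATCH (count: 3)
  Position 14: 'b' -> MATCH (count: 4)
Total occurrences of 'b': 4

4


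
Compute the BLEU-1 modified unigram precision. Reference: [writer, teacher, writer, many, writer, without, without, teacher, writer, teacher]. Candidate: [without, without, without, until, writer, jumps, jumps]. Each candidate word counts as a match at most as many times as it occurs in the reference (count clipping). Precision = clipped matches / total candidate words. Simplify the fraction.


Reference word counts: {'many': 1, 'teacher': 3, 'without': 2, 'writer': 4}
Checking each candidate word (with clipping):
  'without' -> in reference (ref count 2, used 1/2) -> match (matches: 1)
  'without' -> in reference (ref count 2, used 2/2) -> match (matches: 2)
  'without' -> ref count 2 already used up (2/2) -> clipped, no match (matches: 2)
  'until' -> not in reference -> no match (matches: 2)
  'writer' -> in reference (ref count 4, used 1/4) -> match (matches: 3)
  'jumps' -> not in reference -> no match (matches: 3)
  'jumps' -> not in reference -> no match (matches: 3)
Clipped matches: 3, Candidate length: 7
Precision = 3/7

3/7


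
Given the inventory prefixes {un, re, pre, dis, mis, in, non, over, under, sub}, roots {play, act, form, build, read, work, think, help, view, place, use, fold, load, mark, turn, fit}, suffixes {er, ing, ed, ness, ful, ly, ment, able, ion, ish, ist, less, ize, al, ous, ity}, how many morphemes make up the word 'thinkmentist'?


Segmenting 'thinkmentist' against the inventory:
  'think' -> root (morpheme 1)
  'ment' -> suffix (morpheme 2)
  'ist' -> suffix (morpheme 3)
Total morphemes: 3

3


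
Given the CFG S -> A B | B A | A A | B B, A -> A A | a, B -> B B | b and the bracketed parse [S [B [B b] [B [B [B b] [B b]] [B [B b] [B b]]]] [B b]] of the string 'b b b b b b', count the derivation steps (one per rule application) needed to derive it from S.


Every bracketed nonterminal node [X ...] in the tree is produced by exactly one rule application.
Reading the tree off as a leftmost derivation:
  Step 1: S  =>  B B   (applied S -> B B)
  Step 2: B B  =>  B B B   (applied B -> B B)
  Step 3: B B B  =>  b B B   (applied B -> b)
  Step 4: b B B  =>  b B B B   (applied B -> B B)
  Step 5: b B B B  =>  b B B B B   (applied B -> B B)
  Step 6: b B B B B  =>  b b B B B   (applied B -> b)
  Step 7: b b B B B  =>  b b b B B   (applied B -> b)
  Step 8: b b b B B  =>  b b b B B B   (applied B -> B B)
  Step 9: b b b B B B  =>  b b b b B B   (applied B -> b)
  Step 10: b b b b B B  =>  b b b b b B   (applied B -> b)
  Step 11: b b b b b B  =>  b b b b b b   (applied B -> b)
Final yield: b b b b b b
Total rewrite steps: 11

11


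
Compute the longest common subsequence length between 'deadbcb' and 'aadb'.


DP table for LCS of 'deadbcb' and 'aadb':
       a  a  d  b
    0  0  0  0  0
  d 0  0  0  1  1
  e 0  0  0  1  1
  a 0  1  1  1  1
  d 0  1  1  2  2
  b 0  1  1  2  3
  c 0  1  1  2  3
  b 0  1  1  2  3
LCS: 'adb'
LCS length = 3

3


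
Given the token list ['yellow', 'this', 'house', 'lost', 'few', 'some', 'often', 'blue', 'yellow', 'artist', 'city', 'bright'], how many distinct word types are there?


Listing all tokens and tracking unique types:
  Token 1: 'yellow' -> NEW (unique so far: 1)
  Token 2: 'this' -> NEW (unique so far: 2)
  Token 3: 'house' -> NEW (unique so far: 3)
  Token 4: 'lost' -> NEW (unique so far: 4)
  Token 5: 'few' -> NEW (unique so far: 5)
  Token 6: 'some' -> NEW (unique so far: 6)
  Token 7: 'often' -> NEW (unique so far: 7)
  Token 8: 'blue' -> NEW (unique so far: 8)
  Token 9: 'yellow' -> duplicate (unique so far: 8)
  Token 10: 'artist' -> NEW (unique so far: 9)
  Token 11: 'city' -> NEW (unique so far: 10)
  Token 12: 'bright' -> NEW (unique so far: 11)
Unique types: ('artist', 'blue', 'bright', 'city', 'few', 'house', 'lost', 'often', 'some', 'this', 'yellow')
Vocabulary size: 11

11


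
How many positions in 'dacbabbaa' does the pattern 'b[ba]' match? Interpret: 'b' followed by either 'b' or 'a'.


Pattern: b[ba] means 'b' followed by either 'b' or 'a'.
Scanning 'dacbabbaa' position-by-position:
  Pos 0: window 'da' -> no
  Pos 1: window 'ac' -> no
  Pos 2: window 'cb' -> no
  Pos 3: window 'ba' -> MATCH
  Pos 4: window 'ab' -> no
  Pos 5: window 'bb' -> MATCH
  Pos 6: window 'ba' -> MATCH
  Pos 7: window 'aa' -> no
  Pos 8: window 'a' -> no
Total matches: 3

3


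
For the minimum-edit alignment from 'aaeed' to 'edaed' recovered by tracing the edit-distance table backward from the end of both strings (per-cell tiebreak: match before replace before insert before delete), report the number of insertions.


Edit distance = 3. Backtracking from cell (5, 5) with preference match > replace > insert > delete,
then listing the resulting alignment 'aaeed' -> 'edaed' left to right:
  Step 1: replace a->e
  Step 2: replace a->d
  Step 3: replace e->a
  Step 4: keep 'e'
  Step 5: keep 'd'
Total insertions: 0

0


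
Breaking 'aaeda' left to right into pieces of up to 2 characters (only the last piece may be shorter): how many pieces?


'aaeda' has 5 characters.
Chunking with max size 2:
  Chunk 1: 'aa' (positions 0-1)
  Chunk 2: 'ed' (positions 2-3)
  Chunk 3: 'a' (positions 4-4)
Total chunks: ceil(5 / 2) = 3

3


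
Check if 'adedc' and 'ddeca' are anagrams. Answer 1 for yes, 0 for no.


Sort characters of 'adedc': 'acdde'
Sort characters of 'ddeca': 'acdde'
Sorted forms match -> they ARE anagrams
Result: 1

1


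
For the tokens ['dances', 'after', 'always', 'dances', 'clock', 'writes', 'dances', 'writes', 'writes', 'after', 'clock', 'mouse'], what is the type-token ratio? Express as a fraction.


Tokens: 12
Unique types: ('after', 'always', 'clock', 'dances', 'mouse', 'writes') = 6
TTR = 6/12
Simplify: divide both by 6 -> 1/2
TTR = 1/2

1/2


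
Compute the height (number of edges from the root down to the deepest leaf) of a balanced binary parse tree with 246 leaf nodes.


In a balanced binary tree with n leaves the deepest leaf is ceil(log2(n)) edges below the root.
log2(246) = 7.9425
ceil(7.9425) = 8
height (edges) = 8

8


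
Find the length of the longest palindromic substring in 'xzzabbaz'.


Scanning 'xzzabbaz' for palindromic substrings.
Substring at positions 2-7: 'zabbaz'.
Check: reverse('zabbaz') = 'zabbaz' -> palindrome confirmed.
Neighbouring characters ('z' / '-') break symmetry, so it cannot extend further.
No longer palindromic substring exists; longest length = 6

6


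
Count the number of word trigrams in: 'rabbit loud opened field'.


Word trigrams from [4] words:
  Trigram 1: (rabbit loud opened)
  Trigram 2: (loud opened field)
Total word trigrams: 4 - 2 = 2

2


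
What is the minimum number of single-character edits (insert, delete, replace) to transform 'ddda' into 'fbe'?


Building DP table for s1='ddda' (len 4) and s2='fbe' (len 3):
       f  b  e
    0  1  2  3
  d 1  1  2  3
  d 2  2  2  3
  d 3  3  3  3
  a 4  4  4  4
Edit distance = dp[4][3] = 4

4


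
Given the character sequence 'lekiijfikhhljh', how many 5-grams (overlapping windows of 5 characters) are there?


String 'lekiijfikhhljh' has length L = 14.
Number of overlapping n-grams = L - n + 1
Substituting: 14 - 5 + 1 = 10

10


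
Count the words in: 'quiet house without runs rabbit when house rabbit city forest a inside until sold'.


Counting words by splitting on spaces:
  Word 1: 'quiet'
  Word 2: 'house'
  Word 3: 'without'
  Word 4: 'runs'
  Word 5: 'rabbit'
  Word 6: 'when'
  Word 7: 'house'
  Word 8: 'rabbit'
  Word 9: 'city'
  Word 10: 'forest'
  Word 11: 'a'
  Word 12: 'inside'
  Word 13: 'until'
  Word 14: 'sold'
Total words: 14

14


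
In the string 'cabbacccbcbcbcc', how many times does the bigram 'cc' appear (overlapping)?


Scanning 'cabbacccbcbcbcc' for bigram 'cc':
  Position 0: 'ca' -> no
  Position 1: 'ab' -> no
  Position 2: 'bb' -> no
  Position 3: 'ba' -> no
  Position 4: 'ac' -> no
  Position 5: 'cc' -> MATCH
  Position 6: 'cc' -> MATCH
  Position 7: 'cb' -> no
  Position 8: 'bc' -> no
  Position 9: 'cb' -> no
  Position 10: 'bc' -> no
  Position 11: 'cb' -> no
  Position 12: 'bc' -> no
  Position 13: 'cc' -> MATCH
Total matches: 3

3


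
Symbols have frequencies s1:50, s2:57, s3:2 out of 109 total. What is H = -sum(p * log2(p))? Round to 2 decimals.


Computing entropy H = -sum(p_i * log2(p_i)):
  s1: p = 50/109 = 0.4587, -p*log2(p) = 0.5157
  s2: p = 57/109 = 0.5229, -p*log2(p) = 0.4891
  s3: p = 2/109 = 0.0183, -p*log2(p) = 0.1058
H = sum of terms = 1.1106
Rounded to 2 decimals: 1.11

1.11


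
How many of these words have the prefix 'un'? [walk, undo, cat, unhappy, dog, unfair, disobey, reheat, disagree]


Checking each word for prefix 'un':
  'walk' -> no (count: 0)
  'undo' -> YES, starts with 'un' (count: 1)
  'cat' -> no (count: 1)
  'unhappy' -> YES, starts with 'un' (count: 2)
  'dog' -> no (count: 2)
  'unfair' -> YES, starts with 'un' (count: 3)
  'disobey' -> no (count: 3)
  'reheat' -> no (count: 3)
  'disagree' -> no (count: 3)
Total with prefix 'un': 3

3


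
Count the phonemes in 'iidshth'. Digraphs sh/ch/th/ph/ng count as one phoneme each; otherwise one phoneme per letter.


Parsing 'iidshth' greedily, digraphs first:
  'i' -> vowel phoneme (phonemes so far: 1)
  'i' -> vowel phoneme (phonemes so far: 2)
  'd' -> consonant phoneme (phonemes so far: 3)
  'sh' -> digraph (1 consonant phoneme) (phonemes so far: 4)
  'th' -> digraph (1 consonant phoneme) (phonemes so far: 5)
Total phonemes: 5

5


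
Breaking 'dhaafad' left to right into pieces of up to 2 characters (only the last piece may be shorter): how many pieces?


'dhaafad' has 7 characters.
Chunking with max size 2:
  Chunk 1: 'dh' (positions 0-1)
  Chunk 2: 'aa' (positions 2-3)
  Chunk 3: 'fa' (positions 4-5)
  Chunk 4: 'd' (positions 6-6)
Total chunks: ceil(7 / 2) = 4

4


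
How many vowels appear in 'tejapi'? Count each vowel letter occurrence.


Scanning each character of 'tejapi':
  Position 1: 't' -> consonant (running count: 0)
  Position 2: 'e' -> vowel (running count: 1)
  Position 3: 'j' -> consonant (running count: 1)
  Position 4: 'a' -> vowel (running count: 2)
  Position 5: 'p' -> consonant (running count: 2)
  Position 6: 'i' -> vowel (running count: 3)
Total vowels: 3

3


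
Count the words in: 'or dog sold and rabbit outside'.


Counting words by splitting on spaces:
  Word 1: 'or'
  Word 2: 'dog'
  Word 3: 'sold'
  Word 4: 'and'
  Word 5: 'rabbit'
  Word 6: 'outside'
Total words: 6

6


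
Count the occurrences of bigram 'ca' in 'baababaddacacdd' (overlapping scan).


Scanning 'baababaddacacdd' for bigram 'ca':
  Position 0: 'ba' -> no
  Position 1: 'aa' -> no
  Position 2: 'ab' -> no
  Position 3: 'ba' -> no
  Position 4: 'ab' -> no
  Position 5: 'ba' -> no
  Position 6: 'ad' -> no
  Position 7: 'dd' -> no
  Position 8: 'da' -> no
  Position 9: 'ac' -> no
  Position 10: 'ca' -> MATCH
  Position 11: 'ac' -> no
  Position 12: 'cd' -> no
  Position 13: 'dd' -> no
Total matches: 1

1


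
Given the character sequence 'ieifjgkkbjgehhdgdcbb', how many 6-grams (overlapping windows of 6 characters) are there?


String 'ieifjgkkbjgehhdgdcbb' has length L = 20.
Number of overlapping n-grams = L - n + 1
Substituting: 20 - 6 + 1 = 15

15


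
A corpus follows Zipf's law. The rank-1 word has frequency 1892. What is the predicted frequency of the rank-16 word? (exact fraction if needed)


Zipf's law: freq(rank) = f1 / rank
f1 = 1892, rank = 16
freq = 1892 / 16
GCD(1892, 16) = 4
Simplified: 473/4

473/4


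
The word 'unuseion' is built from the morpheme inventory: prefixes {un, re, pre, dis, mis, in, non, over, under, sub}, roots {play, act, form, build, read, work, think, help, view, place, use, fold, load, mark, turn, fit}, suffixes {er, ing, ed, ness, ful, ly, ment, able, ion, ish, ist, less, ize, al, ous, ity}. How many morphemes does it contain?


Segmenting 'unuseion' against the inventory:
  'un' -> prefix (morpheme 1)
  'use' -> root (morpheme 2)
  'ion' -> suffix (morpheme 3)
Total morphemes: 3

3


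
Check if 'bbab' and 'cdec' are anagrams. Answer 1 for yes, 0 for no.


Sort characters of 'bbab': 'abbb'
Sort characters of 'cdec': 'ccde'
Sorted forms differ -> they are NOT anagrams
Result: 0

0


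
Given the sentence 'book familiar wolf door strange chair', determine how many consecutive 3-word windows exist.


Word trigrams from [6] words:
  Trigram 1: (book familiar wolf)
  Trigram 2: (familiar wolf door)
  Trigram 3: (wolf door strange)
  Trigram 4: (door strange chair)
Total word trigrams: 6 - 2 = 4

4


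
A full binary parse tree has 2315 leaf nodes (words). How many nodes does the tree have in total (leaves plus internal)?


Leaf nodes (terminals): 2315
Internal nodes = n - 1 = 2315 - 1 = 2314
Total = leaves + internal = 2315 + 2314 = 4629

4629


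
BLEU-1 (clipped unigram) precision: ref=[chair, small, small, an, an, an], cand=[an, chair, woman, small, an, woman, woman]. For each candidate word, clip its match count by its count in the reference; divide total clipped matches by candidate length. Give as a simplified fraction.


Reference word counts: {'an': 3, 'chair': 1, 'small': 2}
Checking each candidate word (with clipping):
  'an' -> in reference (ref count 3, used 1/3) -> match (matches: 1)
  'chair' -> in reference (ref count 1, used 1/1) -> match (matches: 2)
  'woman' -> not in reference -> no match (matches: 2)
  'small' -> in reference (ref count 2, used 1/2) -> match (matches: 3)
  'an' -> in reference (ref count 3, used 2/3) -> match (matches: 4)
  'woman' -> not in reference -> no match (matches: 4)
  'woman' -> not in reference -> no match (matches: 4)
Clipped matches: 4, Candidate length: 7
Precision = 4/7

4/7


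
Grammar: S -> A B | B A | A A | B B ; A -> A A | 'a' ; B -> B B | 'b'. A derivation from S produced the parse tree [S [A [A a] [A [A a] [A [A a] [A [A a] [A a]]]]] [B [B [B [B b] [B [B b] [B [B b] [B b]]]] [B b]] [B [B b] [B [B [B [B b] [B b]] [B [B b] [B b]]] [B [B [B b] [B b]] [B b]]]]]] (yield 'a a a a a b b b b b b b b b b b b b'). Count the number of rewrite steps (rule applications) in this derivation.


Every bracketed nonterminal node [X ...] in the tree is produced by exactly one rule application.
Reading the tree off as a leftmost derivation:
  Step 1: S  =>  A B   (applied S -> A B)
  Step 2: A B  =>  A A B   (applied A -> A A)
  Step 3: A A B  =>  a A B   (applied A -> a)
  Step 4: a A B  =>  a A A B   (applied A -> A A)
  Step 5: a A A B  =>  a a A B   (applied A -> a)
  Step 6: a a A B  =>  a a A A B   (applied A -> A A)
  Step 7: a a A A B  =>  a a a A B   (applied A -> a)
  Step 8: a a a A B  =>  a a a A A B   (applied A -> A A)
  Step 9: a a a A A B  =>  a a a a A B   (applied A -> a)
  Step 10: a a a a A B  =>  a a a a a B   (applied A -> a)
  Step 11: a a a a a B  =>  a a a a a B B   (applied B -> B B)
  Step 12: a a a a a B B  =>  a a a a a B B B   (applied B -> B B)
  Step 13: a a a a a B B B  =>  a a a a a B B B B   (applied B -> B B)
  Step 14: a a a a a B B B B  =>  a a a a a b B B B   (applied B -> b)
  Step 15: a a a a a b B B B  =>  a a a a a b B B B B   (applied B -> B B)
  Step 16: a a a a a b B B B B  =>  a a a a a b b B B B   (applied B -> b)
  Step 17: a a a a a b b B B B  =>  a a a a a b b B B B B   (applied B -> B B)
  Step 18: a a a a a b b B B B B  =>  a a a a a b b b B B B   (applied B -> b)
  Step 19: a a a a a b b b B B B  =>  a a a a a b b b b B B   (applied B -> b)
  Step 20: a a a a a b b b b B B  =>  a a a a a b b b b b B   (applied B -> b)
  Step 21: a a a a a b b b b b B  =>  a a a a a b b b b b B B   (applied B -> B B)
  Step 22: a a a a a b b b b b B B  =>  a a a a a b b b b b b B   (applied B -> b)
  Step 23: a a a a a b b b b b b B  =>  a a a a a b b b b b b B B   (applied B -> B B)
  Step 24: a a a a a b b b b b b B B  =>  a a a a a b b b b b b B B B   (applied B -> B B)
  Step 25: a a a a a b b b b b b B B B  =>  a a a a a b b b b b b B B B B   (applied B -> B B)
  Step 26: a a a a a b b b b b b B B B B  =>  a a a a a b b b b b b b B B B   (applied B -> b)
  Step 27: a a a a a b b b b b b b B B B  =>  a a a a a b b b b b b b b B B   (applied B -> b)
  Step 28: a a a a a b b b b b b b b B B  =>  a a a a a b b b b b b b b B B B   (applied B -> B B)
  Step 29: a a a a a b b b b b b b b B B B  =>  a a a a a b b b b b b b b b B B   (applied B -> b)
  Step 30: a a a a a b b b b b b b b b B B  =>  a a a a a b b b b b b b b b b B   (applied B -> b)
  Step 31: a a a a a b b b b b b b b b b B  =>  a a a a a b b b b b b b b b b B B   (applied B -> B B)
  Step 32: a a a a a b b b b b b b b b b B B  =>  a a a a a b b b b b b b b b b B B B   (applied B -> B B)
  Step 33: a a a a a b b b b b b b b b b B B B  =>  a a a a a b b b b b b b b b b b B B   (applied B -> b)
  Step 34: a a a a a b b b b b b b b b b b B B  =>  a a a a a b b b b b b b b b b b b B   (applied B -> b)
  Step 35: a a a a a b b b b b b b b b b b b B  =>  a a a a a b b b b b b b b b b b b b   (applied B -> b)
Final yield: a a a a a b b b b b b b b b b b b b
Total rewrite steps: 35

35


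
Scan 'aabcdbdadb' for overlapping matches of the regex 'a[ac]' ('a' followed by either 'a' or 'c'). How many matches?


Pattern: a[ac] means 'a' followed by either 'a' or 'c'.
Scanning 'aabcdbdadb' position-by-position:
  Pos 0: window 'aa' -> MATCH
  Pos 1: window 'ab' -> no
  Pos 2: window 'bc' -> no
  Pos 3: window 'cd' -> no
  Pos 4: window 'db' -> no
  Pos 5: window 'bd' -> no
  Pos 6: window 'da' -> no
  Pos 7: window 'ad' -> no
  Pos 8: window 'db' -> no
  Pos 9: window 'b' -> no
Total matches: 1

1


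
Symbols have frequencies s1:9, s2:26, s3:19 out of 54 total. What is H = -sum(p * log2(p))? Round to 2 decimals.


Computing entropy H = -sum(p_i * log2(p_i)):
  s1: p = 9/54 = 0.1667, -p*log2(p) = 0.4308
  s2: p = 26/54 = 0.4815, -p*log2(p) = 0.5077
  s3: p = 19/54 = 0.3519, -p*log2(p) = 0.5302
H = sum of terms = 1.4687
Rounded to 2 decimals: 1.47

1.47


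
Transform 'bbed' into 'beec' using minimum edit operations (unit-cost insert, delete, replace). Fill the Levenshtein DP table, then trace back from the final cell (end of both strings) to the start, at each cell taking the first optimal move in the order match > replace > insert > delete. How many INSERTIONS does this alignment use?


Edit distance = 2. Backtracking from cell (4, 4) with preference match > replace > insert > delete,
then listing the resulting alignment 'bbed' -> 'beec' left to right:
  Step 1: keep 'b'
  Step 2: replace b->e
  Step 3: keep 'e'
  Step 4: replace d->c
Total insertions: 0

0


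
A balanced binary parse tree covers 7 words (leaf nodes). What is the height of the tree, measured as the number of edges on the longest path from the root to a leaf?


In a balanced binary tree with n leaves the deepest leaf is ceil(log2(n)) edges below the root.
log2(7) = 2.8074
ceil(2.8074) = 3
height (edges) = 3

3


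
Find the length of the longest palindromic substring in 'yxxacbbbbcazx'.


Scanning 'yxxacbbbbcazx' for palindromic substrings.
Substring at positions 3-10: 'acbbbbca'.
Check: reverse('acbbbbca') = 'acbbbbca' -> palindrome confirmed.
Neighbouring characters ('x' / 'z') break symmetry, so it cannot extend further.
No longer palindromic substring exists; longest length = 8

8


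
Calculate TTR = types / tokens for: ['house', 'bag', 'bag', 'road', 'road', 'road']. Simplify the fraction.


Tokens: 6
Unique types: ('bag', 'house', 'road') = 3
TTR = 3/6
Simplify: divide both by 3 -> 1/2
TTR = 1/2

1/2


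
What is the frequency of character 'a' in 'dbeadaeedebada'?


Scanning 'dbeadaeedebada' for 'a':
  Position 3: 'a' -> MATCH (count: 1)
  Position 5: 'a' -> MATCH (count: 2)
  Position 11: 'a' -> MATCH (count: 3)
  Position 13: 'a' -> MATCH (count: 4)
Total occurrences of 'a': 4

4


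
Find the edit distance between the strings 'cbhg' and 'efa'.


Building DP table for s1='cbhg' (len 4) and s2='efa' (len 3):
       e  f  a
    0  1  2  3
  c 1  1  2  3
  b 2  2  2  3
  h 3  3  3  3
  g 4  4  4  4
Edit distance = dp[4][3] = 4

4


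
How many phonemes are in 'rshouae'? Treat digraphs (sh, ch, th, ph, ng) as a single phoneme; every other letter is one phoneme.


Parsing 'rshouae' greedily, digraphs first:
  'r' -> consonant phoneme (phonemes so far: 1)
  'sh' -> digraph (1 consonant phoneme) (phonemes so far: 2)
  'o' -> vowel phoneme (phonemes so far: 3)
  'u' -> vowel phoneme (phonemes so far: 4)
  'a' -> vowel phoneme (phonemes so far: 5)
  'e' -> vowel phoneme (phonemes so far: 6)
Total phonemes: 6

6


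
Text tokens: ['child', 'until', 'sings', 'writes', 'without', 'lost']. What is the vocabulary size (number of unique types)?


Listing all tokens and tracking unique types:
  Token 1: 'child' -> NEW (unique so far: 1)
  Token 2: 'until' -> NEW (unique so far: 2)
  Token 3: 'sings' -> NEW (unique so far: 3)
  Token 4: 'writes' -> NEW (unique so far: 4)
  Token 5: 'without' -> NEW (unique so far: 5)
  Token 6: 'lost' -> NEW (unique so far: 6)
Unique types: ('child', 'lost', 'sings', 'until', 'without', 'writes')
Vocabulary size: 6

6


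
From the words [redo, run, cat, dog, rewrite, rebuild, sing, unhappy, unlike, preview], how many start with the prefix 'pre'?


Checking each word for prefix 'pre':
  'redo' -> no (count: 0)
  'run' -> no (count: 0)
  'cat' -> no (count: 0)
  'dog' -> no (count: 0)
  'rewrite' -> no (count: 0)
  'rebuild' -> no (count: 0)
  'sing' -> no (count: 0)
  'unhappy' -> no (count: 0)
  'unlike' -> no (count: 0)
  'preview' -> YES, starts with 'pre' (count: 1)
Total with prefix 'pre': 1

1


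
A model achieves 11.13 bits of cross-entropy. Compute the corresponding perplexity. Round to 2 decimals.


Perplexity formula: PP = 2^H
H = 11.13
PP = 2^11.13
Decompose: 2^11.13 = 2^11 * 2^0.13
2^11 = 2048, 2^0.13 ~ 1.0942937
PP ~ 2048 * 1.0942937 = 2241.1134976
Rounded to 2 decimals: 2241.11

2241.11


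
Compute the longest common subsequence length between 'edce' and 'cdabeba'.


DP table for LCS of 'edce' and 'cdabeba':
       c  d  a  b  e  b  a
    0  0  0  0  0  0  0  0
  e 0  0  0  0  0  1  1  1
  d 0  0  1  1  1  1  1  1
  c 0  1  1  1  1  1  1  1
  e 0  1  1  1  1  2  2  2
LCS: 'de'
LCS length = 2

2


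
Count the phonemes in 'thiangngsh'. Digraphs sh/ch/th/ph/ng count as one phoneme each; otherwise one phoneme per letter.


Parsing 'thiangngsh' greedily, digraphs first:
  'th' -> digraph (1 consonant phoneme) (phonemes so far: 1)
  'i' -> vowel phoneme (phonemes so far: 2)
  'a' -> vowel phoneme (phonemes so far: 3)
  'ng' -> digraph (1 consonant phoneme) (phonemes so far: 4)
  'ng' -> digraph (1 consonant phoneme) (phonemes so far: 5)
  'sh' -> digraph (1 consonant phoneme) (phonemes so far: 6)
Total phonemes: 6

6


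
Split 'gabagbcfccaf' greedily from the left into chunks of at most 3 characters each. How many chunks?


'gabagbcfccaf' has 12 characters.
Chunking with max size 3:
  Chunk 1: 'gab' (positions 0-2)
  Chunk 2: 'agb' (positions 3-5)
  Chunk 3: 'cfc' (positions 6-8)
  Chunk 4: 'caf' (positions 9-11)
Total chunks: ceil(12 / 3) = 4

4


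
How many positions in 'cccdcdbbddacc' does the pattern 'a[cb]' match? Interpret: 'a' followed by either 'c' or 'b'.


Pattern: a[cb] means 'a' followed by either 'c' or 'b'.
Scanning 'cccdcdbbddacc' position-by-position:
  Pos 0: window 'cc' -> no
  Pos 1: window 'cc' -> no
  Pos 2: window 'cd' -> no
  Pos 3: window 'dc' -> no
  Pos 4: window 'cd' -> no
  Pos 5: window 'db' -> no
  Pos 6: window 'bb' -> no
  Pos 7: window 'bd' -> no
  Pos 8: window 'dd' -> no
  Pos 9: window 'da' -> no
  Pos 10: window 'ac' -> MATCH
  Pos 11: window 'cc' -> no
  Pos 12: window 'c' -> no
Total matches: 1

1


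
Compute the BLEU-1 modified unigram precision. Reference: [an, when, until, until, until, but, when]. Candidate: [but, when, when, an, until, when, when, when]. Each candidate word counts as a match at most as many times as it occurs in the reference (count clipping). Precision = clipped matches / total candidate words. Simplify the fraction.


Reference word counts: {'an': 1, 'but': 1, 'until': 3, 'when': 2}
Checking each candidate word (with clipping):
  'but' -> in reference (ref count 1, used 1/1) -> match (matches: 1)
  'when' -> in reference (ref count 2, used 1/2) -> match (matches: 2)
  'when' -> in reference (ref count 2, used 2/2) -> match (matches: 3)
  'an' -> in reference (ref count 1, used 1/1) -> match (matches: 4)
  'until' -> in reference (ref count 3, used 1/3) -> match (matches: 5)
  'when' -> ref count 2 already used up (2/2) -> clipped, no match (matches: 5)
  'when' -> ref count 2 already used up (2/2) -> clipped, no match (matches: 5)
  'when' -> ref count 2 already used up (2/2) -> clipped, no match (matches: 5)
Clipped matches: 5, Candidate length: 8
Precision = 5/8

5/8


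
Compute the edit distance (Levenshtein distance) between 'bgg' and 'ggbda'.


Building DP table for s1='bgg' (len 3) and s2='ggbda' (len 5):
       g  g  b  d  a
    0  1  2  3  4  5
  b 1  1  2  2  3  4
  g 2  1  1  2  3  4
  g 3  2  1  2  3  4
Edit distance = dp[3][5] = 4

4


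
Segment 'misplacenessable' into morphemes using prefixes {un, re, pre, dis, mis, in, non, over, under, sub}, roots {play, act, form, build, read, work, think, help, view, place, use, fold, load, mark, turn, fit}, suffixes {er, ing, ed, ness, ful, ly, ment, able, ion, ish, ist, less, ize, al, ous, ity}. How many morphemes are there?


Segmenting 'misplacenessable' against the inventory:
  'mis' -> prefix (morpheme 1)
  'place' -> root (morpheme 2)
  'ness' -> suffix (morpheme 3)
  'able' -> suffix (morpheme 4)
Total morphemes: 4

4


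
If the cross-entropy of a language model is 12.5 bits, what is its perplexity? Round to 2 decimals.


Perplexity formula: PP = 2^H
H = 12.5
PP = 2^12.5
Decompose: 2^12.5 = 2^12 * 2^0.5 = 2^12 * sqrt(2)
2^12 = 4096, sqrt(2) ~ 1.4142136
PP ~ 4096 * 1.4142136 = 5792.6189056
Rounded to 2 decimals: 5792.62

5792.62


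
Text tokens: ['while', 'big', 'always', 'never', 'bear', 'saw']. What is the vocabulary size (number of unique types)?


Listing all tokens and tracking unique types:
  Token 1: 'while' -> NEW (unique so far: 1)
  Token 2: 'big' -> NEW (unique so far: 2)
  Token 3: 'always' -> NEW (unique so far: 3)
  Token 4: 'never' -> NEW (unique so far: 4)
  Token 5: 'bear' -> NEW (unique so far: 5)
  Token 6: 'saw' -> NEW (unique so far: 6)
Unique types: ('always', 'bear', 'big', 'never', 'saw', 'while')
Vocabulary size: 6

6


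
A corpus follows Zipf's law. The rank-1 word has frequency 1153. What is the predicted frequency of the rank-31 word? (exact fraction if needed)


Zipf's law: freq(rank) = f1 / rank
f1 = 1153, rank = 31
freq = 1153 / 31
GCD(1153, 31) = 1
Simplified: 1153/31

1153/31


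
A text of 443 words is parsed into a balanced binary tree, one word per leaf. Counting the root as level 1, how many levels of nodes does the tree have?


In a balanced binary tree with n leaves the deepest leaf is ceil(log2(n)) edges below the root,
so counting node levels inclusive of root and leaves gives ceil(log2(n)) + 1 levels.
log2(443) = 8.7912
ceil(8.7912) = 9
levels = 9 + 1 = 10

10


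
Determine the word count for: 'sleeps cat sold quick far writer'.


Counting words by splitting on spaces:
  Word 1: 'sleeps'
  Word 2: 'cat'
  Word 3: 'sold'
  Word 4: 'quick'
  Word 5: 'far'
  Word 6: 'writer'
Total words: 6

6


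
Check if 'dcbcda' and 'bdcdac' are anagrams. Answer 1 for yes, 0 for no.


Sort characters of 'dcbcda': 'abccdd'
Sort characters of 'bdcdac': 'abccdd'
Sorted forms match -> they ARE anagrams
Result: 1

1


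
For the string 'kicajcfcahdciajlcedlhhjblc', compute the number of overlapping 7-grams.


String 'kicajcfcahdciajlcedlhhjblc' has length L = 26.
Number of overlapping n-grams = L - n + 1
Substituting: 26 - 7 + 1 = 20

20


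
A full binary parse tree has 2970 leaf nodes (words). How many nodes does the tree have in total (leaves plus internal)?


Leaf nodes (terminals): 2970
Internal nodes = n - 1 = 2970 - 1 = 2969
Total = leaves + internal = 2970 + 2969 = 5939

5939


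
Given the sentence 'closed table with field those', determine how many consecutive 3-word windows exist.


Word trigrams from [5] words:
  Trigram 1: (closed table with)
  Trigram 2: (table with field)
  Trigram 3: (with field those)
Total word trigrams: 5 - 2 = 3

3


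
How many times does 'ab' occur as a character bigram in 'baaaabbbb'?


Scanning 'baaaabbbb' for bigram 'ab':
  Position 0: 'ba' -> no
  Position 1: 'aa' -> no
  Position 2: 'aa' -> no
  Position 3: 'aa' -> no
  Position 4: 'ab' -> MATCH
  Position 5: 'bb' -> no
  Position 6: 'bb' -> no
  Position 7: 'bb' -> no
Total matches: 1

1


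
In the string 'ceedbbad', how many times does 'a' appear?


Scanning 'ceedbbad' for 'a':
  Position 6: 'a' -> MATCH (count: 1)
Total occurrences of 'a': 1

1


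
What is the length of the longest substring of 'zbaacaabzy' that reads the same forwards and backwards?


Scanning 'zbaacaabzy' for palindromic substrings.
Substring at positions 0-8: 'zbaacaabz'.
Check: reverse('zbaacaabz') = 'zbaacaabz' -> palindrome confirmed.
Neighbouring characters ('-' / 'y') break symmetry, so it cannot extend further.
No longer palindromic substring exists; longest length = 9

9


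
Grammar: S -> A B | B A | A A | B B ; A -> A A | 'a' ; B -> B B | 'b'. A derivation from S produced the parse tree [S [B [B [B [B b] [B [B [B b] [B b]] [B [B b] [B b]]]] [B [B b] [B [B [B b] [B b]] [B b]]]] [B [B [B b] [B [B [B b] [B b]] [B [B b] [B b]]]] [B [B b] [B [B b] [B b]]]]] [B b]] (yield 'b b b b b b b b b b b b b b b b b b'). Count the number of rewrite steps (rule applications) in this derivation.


Every bracketed nonterminal node [X ...] in the tree is produced by exactly one rule application.
Reading the tree off as a leftmost derivation:
  Step 1: S  =>  B B   (applied S -> B B)
  Step 2: B B  =>  B B B   (applied B -> B B)
  Step 3: B B B  =>  B B B B   (applied B -> B B)
  Step 4: B B B B  =>  B B B B B   (applied B -> B B)
  Step 5: B B B B B  =>  b B B B B   (applied B -> b)
  Step 6: b B B B B  =>  b B B B B B   (applied B -> B B)
  Step 7: b B B B B B  =>  b B B B B B B   (applied B -> B B)
  Step 8: b B B B B B B  =>  b b B B B B B   (applied B -> b)
  Step 9: b b B B B B B  =>  b b b B B B B   (applied B -> b)
  Step 10: b b b B B B B  =>  b b b B B B B B   (applied B -> B B)
  Step 11: b b b B B B B B  =>  b b b b B B B B   (applied B -> b)
  Step 12: b b b b B B B B  =>  b b b b b B B B   (applied B -> b)
  Step 13: b b b b b B B B  =>  b b b b b B B B B   (applied B -> B B)
  Step 14: b b b b b B B B B  =>  b b b b b b B B B   (applied B -> b)
  Step 15: b b b b b b B B B  =>  b b b b b b B B B B   (applied B -> B B)
  Step 16: b b b b b b B B B B  =>  b b b b b b B B B B B   (applied B -> B B)
  Step 17: b b b b b b B B B B B  =>  b b b b b b b B B B B   (applied B -> b)
  Step 18: b b b b b b b B B B B  =>  b b b b b b b b B B B   (applied B -> b)
  Step 19: b b b b b b b b B B B  =>  b b b b b b b b b B B   (applied B -> b)
  Step 20: b b b b b b b b b B B  =>  b b b b b b b b b B B B   (applied B -> B B)
  Step 21: b b b b b b b b b B B B  =>  b b b b b b b b b B B B B   (applied B -> B B)
  Step 22: b b b b b b b b b B B B B  =>  b b b b b b b b b b B B B   (applied B -> b)
  Step 23: b b b b b b b b b b B B B  =>  b b b b b b b b b b B B B B   (applied B -> B B)
  Step 24: b b b b b b b b b b B B B B  =>  b b b b b b b b b b B B B B B   (applied B -> B B)
  Step 25: b b b b b b b b b b B B B B B  =>  b b b b b b b b b b b B B B B   (applied B -> b)
  Step 26: b b b b b b b b b b b B B B B  =>  b b b b b b b b b b b b B B B   (applied B -> b)
  Step 27: b b b b b b b b b b b b B B B  =>  b b b b b b b b b b b b B B B B   (applied B -> B B)
  Step 28: b b b b b b b b b b b b B B B B  =>  b b b b b b b b b b b b b B B B   (applied B -> b)
  Step 29: b b b b b b b b b b b b b B B B  =>  b b b b b b b b b b b b b b B B   (applied B -> b)
  Step 30: b b b b b b b b b b b b b b B B  =>  b b b b b b b b b b b b b b B B B   (applied B -> B B)
  Step 31: b b b b b b b b b b b b b b B B B  =>  b b b b b b b b b b b b b b b B B   (applied B -> b)
  Step 32: b b b b b b b b b b b b b b b B B  =>  b b b b b b b b b b b b b b b B B B   (applied B -> B B)
  Step 33: b b b b b b b b b b b b b b b B B B  =>  b b b b b b b b b b b b b b b b B B   (applied B -> b)
  Step 34: b b b b b b b b b b b b b b b b B B  =>  b b b b b b b b b b b b b b b b b B   (applied B -> b)
  Step 35: b b b b b b b b b b b b b b b b b B  =>  b b b b b b b b b b b b b b b b b b   (applied B -> b)
Final yield: b b b b b b b b b b b b b b b b b b
Total rewrite steps: 35

35


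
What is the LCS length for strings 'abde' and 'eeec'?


DP table for LCS of 'abde' and 'eeec':
       e  e  e  c
    0  0  0  0  0
  a 0  0  0  0  0
  b 0  0  0  0  0
  d 0  0  0  0  0
  e 0  1  1  1  1
LCS: 'e'
LCS length = 1

1


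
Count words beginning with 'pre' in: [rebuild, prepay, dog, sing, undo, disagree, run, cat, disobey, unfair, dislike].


Checking each word for prefix 'pre':
  'rebuild' -> no (count: 0)
  'prepay' -> YES, starts with 'pre' (count: 1)
  'dog' -> no (count: 1)
  'sing' -> no (count: 1)
  'undo' -> no (count: 1)
  'disagree' -> no (count: 1)
  'run' -> no (count: 1)
  'cat' -> no (count: 1)
  'disobey' -> no (count: 1)
  'unfair' -> no (count: 1)
  'dislike' -> no (count: 1)
Total with prefix 'pre': 1

1


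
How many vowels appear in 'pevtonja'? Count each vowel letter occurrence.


Scanning each character of 'pevtonja':
  Position 1: 'p' -> consonant (running count: 0)
  Position 2: 'e' -> vowel (running count: 1)
  Position 3: 'v' -> consonant (running count: 1)
  Position 4: 't' -> consonant (running count: 1)
  Position 5: 'o' -> vowel (running count: 2)
  Position 6: 'n' -> consonant (running count: 2)
  Position 7: 'j' -> consonant (running count: 2)
  Position 8: 'a' -> vowel (running count: 3)
Total vowels: 3

3


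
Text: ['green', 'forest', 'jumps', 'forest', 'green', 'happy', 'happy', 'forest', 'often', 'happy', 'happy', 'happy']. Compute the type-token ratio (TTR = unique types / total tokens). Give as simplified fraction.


Tokens: 12
Unique types: ('forest', 'green', 'happy', 'jumps', 'often') = 5
TTR = 5/12
Already in lowest terms.

5/12


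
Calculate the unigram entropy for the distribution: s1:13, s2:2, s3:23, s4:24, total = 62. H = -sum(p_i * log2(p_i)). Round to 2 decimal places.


Computing entropy H = -sum(p_i * log2(p_i)):
  s1: p = 13/62 = 0.2097, -p*log2(p) = 0.4726
  s2: p = 2/62 = 0.0323, -p*log2(p) = 0.1598
  s3: p = 23/62 = 0.3710, -p*log2(p) = 0.5307
  s4: p = 24/62 = 0.3871, -p*log2(p) = 0.5300
H = sum of terms = 1.6931
Rounded to 2 decimals: 1.69

1.69


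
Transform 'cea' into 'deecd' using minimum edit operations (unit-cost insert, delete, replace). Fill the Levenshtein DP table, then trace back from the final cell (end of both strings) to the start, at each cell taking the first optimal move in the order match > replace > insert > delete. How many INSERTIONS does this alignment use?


Edit distance = 4. Backtracking from cell (3, 5) with preference match > replace > insert > delete,
then listing the resulting alignment 'cea' -> 'deecd' left to right:
  Step 1: insert 'd' [insertion #1]
  Step 2: replace c->e
  Step 3: keep 'e'
  Step 4: insert 'c' [insertion #2]
  Step 5: replace a->d
Total insertions: 2

2


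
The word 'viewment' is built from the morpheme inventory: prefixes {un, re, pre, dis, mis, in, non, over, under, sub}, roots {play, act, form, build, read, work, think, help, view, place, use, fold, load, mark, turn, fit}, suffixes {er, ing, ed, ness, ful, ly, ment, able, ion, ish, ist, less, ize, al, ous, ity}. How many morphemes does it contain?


Segmenting 'viewment' against the inventory:
  'view' -> root (morpheme 1)
  'ment' -> suffix (morpheme 2)
Total morphemes: 2

2


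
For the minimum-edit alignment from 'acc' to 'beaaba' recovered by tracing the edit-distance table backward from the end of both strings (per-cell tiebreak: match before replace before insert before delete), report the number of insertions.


Edit distance = 5. Backtracking from cell (3, 6) with preference match > replace > insert > delete,
then listing the resulting alignment 'acc' -> 'beaaba' left to right:
  Step 1: insert 'b' [insertion #1]
  Step 2: insert 'e' [insertion #2]
  Step 3: insert 'a' [insertion #3]
  Step 4: keep 'a'
  Step 5: replace c->b
  Step 6: replace c->a
Total insertions: 3

3


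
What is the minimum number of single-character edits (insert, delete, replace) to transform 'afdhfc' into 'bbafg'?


Building DP table for s1='afdhfc' (len 6) and s2='bbafg' (len 5):
       b  b  a  f  g
    0  1  2  3  4  5
  a 1  1  2  2  3  4
  f 2  2  2  3  2  3
  d 3  3  3  3  3  3
  h 4  4  4  4  4  4
  f 5  5  5  5  4  5
  c 6  6  6  6  5  5
Edit distance = dp[6][5] = 5

5


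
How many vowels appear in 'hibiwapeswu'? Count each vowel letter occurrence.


Scanning each character of 'hibiwapeswu':
  Position 1: 'h' -> consonant (running count: 0)
  Position 2: 'i' -> vowel (running count: 1)
  Position 3: 'b' -> consonant (running count: 1)
  Position 4: 'i' -> vowel (running count: 2)
  Position 5: 'w' -> consonant (running count: 2)
  Position 6: 'a' -> vowel (running count: 3)
  Position 7: 'p' -> consonant (running count: 3)
  Position 8: 'e' -> vowel (running count: 4)
  Position 9: 's' -> consonant (running count: 4)
  Position 10: 'w' -> consonant (running count: 4)
  Position 11: 'u' -> vowel (running count: 5)
Total vowels: 5

5


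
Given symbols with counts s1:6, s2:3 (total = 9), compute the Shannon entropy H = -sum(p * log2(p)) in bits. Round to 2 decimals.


Computing entropy H = -sum(p_i * log2(p_i)):
  s1: p = 6/9 = 0.6667, -p*log2(p) = 0.3900
  s2: p = 3/9 = 0.3333, -p*log2(p) = 0.5283
H = sum of terms = 0.9183
Rounded to 2 decimals: 0.92

0.92


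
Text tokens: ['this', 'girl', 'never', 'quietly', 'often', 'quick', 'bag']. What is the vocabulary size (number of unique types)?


Listing all tokens and tracking unique types:
  Token 1: 'this' -> NEW (unique so far: 1)
  Token 2: 'girl' -> NEW (unique so far: 2)
  Token 3: 'never' -> NEW (unique so far: 3)
  Token 4: 'quietly' -> NEW (unique so far: 4)
  Token 5: 'often' -> NEW (unique so far: 5)
  Token 6: 'quick' -> NEW (unique so far: 6)
  Token 7: 'bag' -> NEW (unique so far: 7)
Unique types: ('bag', 'girl', 'never', 'often', 'quick', 'quietly', 'this')
Vocabulary size: 7

7


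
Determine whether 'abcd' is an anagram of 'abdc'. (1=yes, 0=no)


Sort characters of 'abcd': 'abcd'
Sort characters of 'abdc': 'abcd'
Sorted forms match -> they ARE anagrams
Result: 1

1


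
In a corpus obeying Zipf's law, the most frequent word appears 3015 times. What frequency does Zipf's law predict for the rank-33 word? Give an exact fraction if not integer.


Zipf's law: freq(rank) = f1 / rank
f1 = 3015, rank = 33
freq = 3015 / 33
GCD(3015, 33) = 3
Simplified: 1005/11

1005/11
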